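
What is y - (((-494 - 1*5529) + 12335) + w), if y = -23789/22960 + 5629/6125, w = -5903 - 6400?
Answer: 24071367549/4018000 ≈ 5990.9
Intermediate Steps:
w = -12303
y = -470451/4018000 (y = -23789*1/22960 + 5629*(1/6125) = -23789/22960 + 5629/6125 = -470451/4018000 ≈ -0.11709)
y - (((-494 - 1*5529) + 12335) + w) = -470451/4018000 - (((-494 - 1*5529) + 12335) - 12303) = -470451/4018000 - (((-494 - 5529) + 12335) - 12303) = -470451/4018000 - ((-6023 + 12335) - 12303) = -470451/4018000 - (6312 - 12303) = -470451/4018000 - 1*(-5991) = -470451/4018000 + 5991 = 24071367549/4018000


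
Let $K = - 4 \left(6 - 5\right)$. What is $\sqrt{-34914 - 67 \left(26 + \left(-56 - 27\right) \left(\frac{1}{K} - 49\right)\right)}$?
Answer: $\frac{i \sqrt{1242141}}{2} \approx 557.26 i$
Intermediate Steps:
$K = -4$ ($K = \left(-4\right) 1 = -4$)
$\sqrt{-34914 - 67 \left(26 + \left(-56 - 27\right) \left(\frac{1}{K} - 49\right)\right)} = \sqrt{-34914 - 67 \left(26 + \left(-56 - 27\right) \left(\frac{1}{-4} - 49\right)\right)} = \sqrt{-34914 - 67 \left(26 - 83 \left(- \frac{1}{4} - 49\right)\right)} = \sqrt{-34914 - 67 \left(26 - - \frac{16351}{4}\right)} = \sqrt{-34914 - 67 \left(26 + \frac{16351}{4}\right)} = \sqrt{-34914 - \frac{1102485}{4}} = \sqrt{- \frac{1242141}{4}} = \frac{i \sqrt{1242141}}{2}$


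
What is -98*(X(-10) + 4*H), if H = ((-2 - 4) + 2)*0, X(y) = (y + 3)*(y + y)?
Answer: -13720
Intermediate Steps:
X(y) = 2*y*(3 + y) (X(y) = (3 + y)*(2*y) = 2*y*(3 + y))
H = 0 (H = (-6 + 2)*0 = -4*0 = 0)
-98*(X(-10) + 4*H) = -98*(2*(-10)*(3 - 10) + 4*0) = -98*(2*(-10)*(-7) + 0) = -98*(140 + 0) = -98*140 = -13720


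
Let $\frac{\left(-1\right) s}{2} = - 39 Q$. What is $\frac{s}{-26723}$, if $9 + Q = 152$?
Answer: $- \frac{11154}{26723} \approx -0.41739$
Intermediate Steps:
$Q = 143$ ($Q = -9 + 152 = 143$)
$s = 11154$ ($s = - 2 \left(\left(-39\right) 143\right) = \left(-2\right) \left(-5577\right) = 11154$)
$\frac{s}{-26723} = \frac{11154}{-26723} = 11154 \left(- \frac{1}{26723}\right) = - \frac{11154}{26723}$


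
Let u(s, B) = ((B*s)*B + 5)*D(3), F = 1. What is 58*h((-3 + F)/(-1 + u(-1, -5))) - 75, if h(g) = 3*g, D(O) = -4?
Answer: -6273/79 ≈ -79.405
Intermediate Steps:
u(s, B) = -20 - 4*s*B² (u(s, B) = ((B*s)*B + 5)*(-4) = (s*B² + 5)*(-4) = (5 + s*B²)*(-4) = -20 - 4*s*B²)
58*h((-3 + F)/(-1 + u(-1, -5))) - 75 = 58*(3*((-3 + 1)/(-1 + (-20 - 4*(-1)*(-5)²)))) - 75 = 58*(3*(-2/(-1 + (-20 - 4*(-1)*25)))) - 75 = 58*(3*(-2/(-1 + (-20 + 100)))) - 75 = 58*(3*(-2/(-1 + 80))) - 75 = 58*(3*(-2/79)) - 75 = 58*(-6/79) - 75 = -348/79 - 75 = -6273/79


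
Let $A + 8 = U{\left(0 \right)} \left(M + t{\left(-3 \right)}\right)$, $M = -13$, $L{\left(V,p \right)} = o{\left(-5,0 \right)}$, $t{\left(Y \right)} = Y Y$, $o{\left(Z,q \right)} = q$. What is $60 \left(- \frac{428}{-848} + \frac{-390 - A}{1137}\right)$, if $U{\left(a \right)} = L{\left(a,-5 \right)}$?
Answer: $\frac{203375}{20087} \approx 10.125$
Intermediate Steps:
$t{\left(Y \right)} = Y^{2}$
$L{\left(V,p \right)} = 0$
$U{\left(a \right)} = 0$
$A = -8$ ($A = -8 + 0 \left(-13 + \left(-3\right)^{2}\right) = -8 + 0 \left(-13 + 9\right) = -8 + 0 \left(-4\right) = -8 + 0 = -8$)
$60 \left(- \frac{428}{-848} + \frac{-390 - A}{1137}\right) = 60 \left(- \frac{428}{-848} + \frac{-390 - -8}{1137}\right) = 60 \left(\left(-428\right) \left(- \frac{1}{848}\right) + \left(-390 + 8\right) \frac{1}{1137}\right) = 60 \left(\frac{107}{212} - \frac{382}{1137}\right) = 60 \cdot \frac{40675}{241044} = \frac{203375}{20087}$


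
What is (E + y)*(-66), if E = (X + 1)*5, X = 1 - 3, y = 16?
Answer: -726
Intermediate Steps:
X = -2
E = -5 (E = (-2 + 1)*5 = -1*5 = -5)
(E + y)*(-66) = (-5 + 16)*(-66) = 11*(-66) = -726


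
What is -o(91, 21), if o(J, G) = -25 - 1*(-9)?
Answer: 16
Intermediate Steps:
o(J, G) = -16 (o(J, G) = -25 + 9 = -16)
-o(91, 21) = -1*(-16) = 16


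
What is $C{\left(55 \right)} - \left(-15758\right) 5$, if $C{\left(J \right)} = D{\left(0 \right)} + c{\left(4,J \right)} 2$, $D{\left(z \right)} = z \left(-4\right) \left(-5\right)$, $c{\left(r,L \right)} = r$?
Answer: $78798$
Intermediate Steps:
$D{\left(z \right)} = 20 z$ ($D{\left(z \right)} = - 4 z \left(-5\right) = 20 z$)
$C{\left(J \right)} = 8$ ($C{\left(J \right)} = 20 \cdot 0 + 4 \cdot 2 = 0 + 8 = 8$)
$C{\left(55 \right)} - \left(-15758\right) 5 = 8 - \left(-15758\right) 5 = 8 - -78790 = 8 + 78790 = 78798$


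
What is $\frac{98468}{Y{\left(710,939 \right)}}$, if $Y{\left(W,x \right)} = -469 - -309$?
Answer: $- \frac{24617}{40} \approx -615.42$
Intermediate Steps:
$Y{\left(W,x \right)} = -160$ ($Y{\left(W,x \right)} = -469 + 309 = -160$)
$\frac{98468}{Y{\left(710,939 \right)}} = \frac{98468}{-160} = 98468 \left(- \frac{1}{160}\right) = - \frac{24617}{40}$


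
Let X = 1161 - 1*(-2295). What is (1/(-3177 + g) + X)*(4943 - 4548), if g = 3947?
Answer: 210228559/154 ≈ 1.3651e+6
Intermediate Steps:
X = 3456 (X = 1161 + 2295 = 3456)
(1/(-3177 + g) + X)*(4943 - 4548) = (1/(-3177 + 3947) + 3456)*(4943 - 4548) = (1/770 + 3456)*395 = (2661121/770)*395 = 210228559/154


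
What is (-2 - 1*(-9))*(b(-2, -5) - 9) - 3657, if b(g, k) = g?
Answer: -3734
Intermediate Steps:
(-2 - 1*(-9))*(b(-2, -5) - 9) - 3657 = (-2 - 1*(-9))*(-2 - 9) - 3657 = (-2 + 9)*(-11) - 3657 = 7*(-11) - 3657 = -77 - 3657 = -3734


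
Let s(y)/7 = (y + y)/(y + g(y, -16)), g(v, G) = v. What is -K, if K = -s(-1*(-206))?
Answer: 7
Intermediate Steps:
s(y) = 7 (s(y) = 7*((y + y)/(y + y)) = 7*((2*y)/((2*y))) = 7*((2*y)*(1/(2*y))) = 7*1 = 7)
K = -7 (K = -1*7 = -7)
-K = -1*(-7) = 7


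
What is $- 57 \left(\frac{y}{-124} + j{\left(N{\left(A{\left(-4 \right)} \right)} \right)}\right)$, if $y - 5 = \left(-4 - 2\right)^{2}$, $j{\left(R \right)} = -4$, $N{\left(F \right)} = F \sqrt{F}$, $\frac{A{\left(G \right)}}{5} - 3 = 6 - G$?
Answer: $\frac{30609}{124} \approx 246.85$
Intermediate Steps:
$A{\left(G \right)} = 45 - 5 G$ ($A{\left(G \right)} = 15 + 5 \left(6 - G\right) = 15 - \left(-30 + 5 G\right) = 45 - 5 G$)
$N{\left(F \right)} = F^{\frac{3}{2}}$
$y = 41$ ($y = 5 + \left(-4 - 2\right)^{2} = 5 + \left(-6\right)^{2} = 5 + 36 = 41$)
$- 57 \left(\frac{y}{-124} + j{\left(N{\left(A{\left(-4 \right)} \right)} \right)}\right) = - 57 \left(\frac{41}{-124} - 4\right) = - 57 \left(41 \left(- \frac{1}{124}\right) - 4\right) = - 57 \left(- \frac{41}{124} - 4\right) = \left(-57\right) \left(- \frac{537}{124}\right) = \frac{30609}{124}$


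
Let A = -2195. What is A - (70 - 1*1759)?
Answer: -506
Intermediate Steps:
A - (70 - 1*1759) = -2195 - (70 - 1*1759) = -2195 - (70 - 1759) = -2195 - 1*(-1689) = -2195 + 1689 = -506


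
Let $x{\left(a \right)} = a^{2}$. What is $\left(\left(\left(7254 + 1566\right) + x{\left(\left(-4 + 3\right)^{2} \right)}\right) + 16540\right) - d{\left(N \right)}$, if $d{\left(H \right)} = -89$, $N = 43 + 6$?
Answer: $25450$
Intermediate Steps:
$N = 49$
$\left(\left(\left(7254 + 1566\right) + x{\left(\left(-4 + 3\right)^{2} \right)}\right) + 16540\right) - d{\left(N \right)} = \left(\left(\left(7254 + 1566\right) + \left(\left(-4 + 3\right)^{2}\right)^{2}\right) + 16540\right) - -89 = \left(\left(8820 + \left(\left(-1\right)^{2}\right)^{2}\right) + 16540\right) + 89 = \left(\left(8820 + 1^{2}\right) + 16540\right) + 89 = \left(\left(8820 + 1\right) + 16540\right) + 89 = \left(8821 + 16540\right) + 89 = 25361 + 89 = 25450$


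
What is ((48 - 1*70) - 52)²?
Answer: 5476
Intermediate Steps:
((48 - 1*70) - 52)² = ((48 - 70) - 52)² = (-22 - 52)² = (-74)² = 5476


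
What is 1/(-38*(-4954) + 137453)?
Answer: 1/325705 ≈ 3.0703e-6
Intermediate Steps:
1/(-38*(-4954) + 137453) = 1/(188252 + 137453) = 1/325705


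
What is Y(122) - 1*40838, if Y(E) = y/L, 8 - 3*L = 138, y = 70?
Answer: -530915/13 ≈ -40840.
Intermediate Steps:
L = -130/3 (L = 8/3 - ⅓*138 = 8/3 - 46 = -130/3 ≈ -43.333)
Y(E) = -21/13 (Y(E) = 70/(-130/3) = 70*(-3/130) = -21/13)
Y(122) - 1*40838 = -21/13 - 1*40838 = -21/13 - 40838 = -530915/13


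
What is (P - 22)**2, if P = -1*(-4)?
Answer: 324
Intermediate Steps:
P = 4
(P - 22)**2 = (4 - 22)**2 = (-18)**2 = 324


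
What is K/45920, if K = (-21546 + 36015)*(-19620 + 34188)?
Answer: 3764007/820 ≈ 4590.3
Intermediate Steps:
K = 210784392 (K = 14469*14568 = 210784392)
K/45920 = 210784392/45920 = 210784392*(1/45920) = 3764007/820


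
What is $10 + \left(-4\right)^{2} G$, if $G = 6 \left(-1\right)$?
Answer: $-86$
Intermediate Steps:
$G = -6$
$10 + \left(-4\right)^{2} G = 10 + \left(-4\right)^{2} \left(-6\right) = 10 + 16 \left(-6\right) = 10 - 96 = -86$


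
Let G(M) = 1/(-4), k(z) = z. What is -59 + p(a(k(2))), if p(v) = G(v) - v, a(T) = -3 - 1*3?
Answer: -213/4 ≈ -53.250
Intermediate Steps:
G(M) = -¼
a(T) = -6 (a(T) = -3 - 3 = -6)
p(v) = -¼ - v
-59 + p(a(k(2))) = -59 + (-¼ - 1*(-6)) = -59 + (-¼ + 6) = -59 + 23/4 = -213/4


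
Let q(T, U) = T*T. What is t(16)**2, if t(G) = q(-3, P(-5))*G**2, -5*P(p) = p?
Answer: 5308416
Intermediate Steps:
P(p) = -p/5
q(T, U) = T**2
t(G) = 9*G**2 (t(G) = (-3)**2*G**2 = 9*G**2)
t(16)**2 = (9*16**2)**2 = (9*256)**2 = 2304**2 = 5308416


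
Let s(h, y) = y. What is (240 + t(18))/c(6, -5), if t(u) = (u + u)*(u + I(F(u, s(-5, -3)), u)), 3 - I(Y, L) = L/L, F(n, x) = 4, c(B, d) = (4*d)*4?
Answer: -12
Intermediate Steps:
c(B, d) = 16*d
I(Y, L) = 2 (I(Y, L) = 3 - L/L = 3 - 1*1 = 3 - 1 = 2)
t(u) = 2*u*(2 + u) (t(u) = (u + u)*(u + 2) = (2*u)*(2 + u) = 2*u*(2 + u))
(240 + t(18))/c(6, -5) = (240 + 2*18*(2 + 18))/((16*(-5))) = (240 + 2*18*20)/(-80) = (240 + 720)*(-1/80) = 960*(-1/80) = -12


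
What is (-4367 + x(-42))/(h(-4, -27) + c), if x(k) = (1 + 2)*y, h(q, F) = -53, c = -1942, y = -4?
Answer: 4379/1995 ≈ 2.1950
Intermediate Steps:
x(k) = -12 (x(k) = (1 + 2)*(-4) = 3*(-4) = -12)
(-4367 + x(-42))/(h(-4, -27) + c) = (-4367 - 12)/(-53 - 1942) = -4379/(-1995) = -4379*(-1/1995) = 4379/1995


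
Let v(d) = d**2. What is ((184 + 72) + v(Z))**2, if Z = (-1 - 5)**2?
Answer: 2408704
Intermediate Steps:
Z = 36 (Z = (-6)**2 = 36)
((184 + 72) + v(Z))**2 = ((184 + 72) + 36**2)**2 = (256 + 1296)**2 = 1552**2 = 2408704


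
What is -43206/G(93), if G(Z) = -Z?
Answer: 14402/31 ≈ 464.58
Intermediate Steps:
-43206/G(93) = -43206/((-1*93)) = -43206/(-93) = -43206*(-1/93) = 14402/31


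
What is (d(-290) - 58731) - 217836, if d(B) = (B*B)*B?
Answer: -24665567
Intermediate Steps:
d(B) = B³ (d(B) = B²*B = B³)
(d(-290) - 58731) - 217836 = ((-290)³ - 58731) - 217836 = (-24389000 - 58731) - 217836 = -24447731 - 217836 = -24665567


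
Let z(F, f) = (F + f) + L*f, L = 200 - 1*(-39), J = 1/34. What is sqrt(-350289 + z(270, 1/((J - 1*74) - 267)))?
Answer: I*sqrt(47041825304211)/11593 ≈ 591.63*I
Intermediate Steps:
J = 1/34 ≈ 0.029412
L = 239 (L = 200 + 39 = 239)
z(F, f) = F + 240*f (z(F, f) = (F + f) + 239*f = F + 240*f)
sqrt(-350289 + z(270, 1/((J - 1*74) - 267))) = sqrt(-350289 + (270 + 240/((1/34 - 1*74) - 267))) = sqrt(-350289 + (270 + 240/((1/34 - 74) - 267))) = sqrt(-350289 + (270 + 240/(-2515/34 - 267))) = sqrt(-350289 + (270 + 240/(-11593/34))) = sqrt(-350289 + (270 + 240*(-34/11593))) = sqrt(-350289 + (270 - 8160/11593)) = sqrt(-350289 + 3121950/11593) = sqrt(-4057778427/11593) = I*sqrt(47041825304211)/11593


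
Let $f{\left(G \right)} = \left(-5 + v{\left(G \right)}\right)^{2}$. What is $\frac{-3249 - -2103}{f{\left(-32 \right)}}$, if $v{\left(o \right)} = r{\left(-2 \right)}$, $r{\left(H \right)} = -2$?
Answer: $- \frac{1146}{49} \approx -23.388$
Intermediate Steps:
$v{\left(o \right)} = -2$
$f{\left(G \right)} = 49$ ($f{\left(G \right)} = \left(-5 - 2\right)^{2} = \left(-7\right)^{2} = 49$)
$\frac{-3249 - -2103}{f{\left(-32 \right)}} = \frac{-3249 - -2103}{49} = \left(-3249 + 2103\right) \frac{1}{49} = \left(-1146\right) \frac{1}{49} = - \frac{1146}{49}$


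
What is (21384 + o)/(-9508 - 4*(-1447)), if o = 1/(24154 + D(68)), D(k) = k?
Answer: -517963249/90105840 ≈ -5.7484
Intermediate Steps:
o = 1/24222 (o = 1/(24154 + 68) = 1/24222 ≈ 4.1285e-5)
(21384 + o)/(-9508 - 4*(-1447)) = (21384 + 1/24222)/(-9508 - 4*(-1447)) = 517963249/(24222*(-9508 + 5788)) = (517963249/24222)/(-3720) = (517963249/24222)*(-1/3720) = -517963249/90105840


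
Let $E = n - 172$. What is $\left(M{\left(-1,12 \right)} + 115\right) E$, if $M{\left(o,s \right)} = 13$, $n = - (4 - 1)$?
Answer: $-22400$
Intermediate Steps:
$n = -3$ ($n = \left(-1\right) 3 = -3$)
$E = -175$ ($E = -3 - 172 = -175$)
$\left(M{\left(-1,12 \right)} + 115\right) E = \left(13 + 115\right) \left(-175\right) = 128 \left(-175\right) = -22400$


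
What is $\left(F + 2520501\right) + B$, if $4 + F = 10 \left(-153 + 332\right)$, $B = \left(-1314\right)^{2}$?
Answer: $4248883$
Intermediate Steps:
$B = 1726596$
$F = 1786$ ($F = -4 + 10 \left(-153 + 332\right) = -4 + 10 \cdot 179 = -4 + 1790 = 1786$)
$\left(F + 2520501\right) + B = \left(1786 + 2520501\right) + 1726596 = 2522287 + 1726596 = 4248883$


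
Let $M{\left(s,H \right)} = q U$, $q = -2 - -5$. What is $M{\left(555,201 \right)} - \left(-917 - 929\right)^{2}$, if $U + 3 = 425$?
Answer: $-3406450$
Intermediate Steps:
$q = 3$ ($q = -2 + 5 = 3$)
$U = 422$ ($U = -3 + 425 = 422$)
$M{\left(s,H \right)} = 1266$ ($M{\left(s,H \right)} = 3 \cdot 422 = 1266$)
$M{\left(555,201 \right)} - \left(-917 - 929\right)^{2} = 1266 - \left(-917 - 929\right)^{2} = 1266 - \left(-1846\right)^{2} = 1266 - 3407716 = -3406450$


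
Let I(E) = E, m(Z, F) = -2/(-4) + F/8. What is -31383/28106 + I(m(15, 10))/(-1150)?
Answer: -3142577/2810600 ≈ -1.1181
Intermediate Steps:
m(Z, F) = ½ + F/8 (m(Z, F) = -2*(-¼) + F*(⅛) = ½ + F/8)
-31383/28106 + I(m(15, 10))/(-1150) = -31383/28106 + (½ + (⅛)*10)/(-1150) = -31383*1/28106 + (½ + 5/4)*(-1/1150) = -31383/28106 + (7/4)*(-1/1150) = -31383/28106 - 7/4600 = -3142577/2810600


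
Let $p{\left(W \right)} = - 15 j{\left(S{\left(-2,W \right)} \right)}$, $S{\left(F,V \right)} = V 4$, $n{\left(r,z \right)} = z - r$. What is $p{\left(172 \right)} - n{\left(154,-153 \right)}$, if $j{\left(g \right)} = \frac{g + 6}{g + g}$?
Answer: $\frac{206011}{688} \approx 299.43$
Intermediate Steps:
$S{\left(F,V \right)} = 4 V$
$j{\left(g \right)} = \frac{6 + g}{2 g}$
$p{\left(W \right)} = - \frac{15 \left(6 + 4 W\right)}{8 W}$ ($p{\left(W \right)} = - 15 \frac{6 + 4 W}{2 \cdot 4 W} = - 15 \frac{\frac{1}{4 W} \left(6 + 4 W\right)}{2} = - 15 \frac{6 + 4 W}{8 W} = - \frac{15 \left(6 + 4 W\right)}{8 W}$)
$p{\left(172 \right)} - n{\left(154,-153 \right)} = \frac{15 \left(-3 - 344\right)}{4 \cdot 172} - \left(-153 - 154\right) = \frac{15}{4} \cdot \frac{1}{172} \left(-3 - 344\right) - \left(-153 - 154\right) = \frac{15}{4} \cdot \frac{1}{172} \left(-347\right) - -307 = - \frac{5205}{688} + 307 = \frac{206011}{688}$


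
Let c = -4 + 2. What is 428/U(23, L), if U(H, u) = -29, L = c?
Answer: -428/29 ≈ -14.759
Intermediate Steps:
c = -2
L = -2
428/U(23, L) = 428/(-29) = 428*(-1/29) = -428/29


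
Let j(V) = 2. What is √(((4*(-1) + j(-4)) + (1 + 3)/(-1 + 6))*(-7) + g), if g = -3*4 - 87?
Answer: I*√2265/5 ≈ 9.5184*I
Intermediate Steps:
g = -99 (g = -12 - 87 = -99)
√(((4*(-1) + j(-4)) + (1 + 3)/(-1 + 6))*(-7) + g) = √(((4*(-1) + 2) + (1 + 3)/(-1 + 6))*(-7) - 99) = √(((-4 + 2) + 4/5)*(-7) - 99) = √((-2 + 4*(⅕))*(-7) - 99) = √((-2 + ⅘)*(-7) - 99) = √(-6/5*(-7) - 99) = √(42/5 - 99) = √(-453/5) = I*√2265/5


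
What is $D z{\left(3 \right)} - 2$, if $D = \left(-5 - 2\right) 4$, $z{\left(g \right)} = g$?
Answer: $-86$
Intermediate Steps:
$D = -28$ ($D = \left(-7\right) 4 = -28$)
$D z{\left(3 \right)} - 2 = \left(-28\right) 3 - 2 = -84 - 2 = -86$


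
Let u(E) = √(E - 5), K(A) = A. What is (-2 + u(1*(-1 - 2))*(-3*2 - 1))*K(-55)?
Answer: 110 + 770*I*√2 ≈ 110.0 + 1088.9*I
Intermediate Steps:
u(E) = √(-5 + E)
(-2 + u(1*(-1 - 2))*(-3*2 - 1))*K(-55) = (-2 + √(-5 + 1*(-1 - 2))*(-3*2 - 1))*(-55) = (-2 + √(-5 + 1*(-3))*(-6 - 1))*(-55) = (-2 + √(-5 - 3)*(-7))*(-55) = (-2 + √(-8)*(-7))*(-55) = (-2 + (2*I*√2)*(-7))*(-55) = (-2 - 14*I*√2)*(-55) = 110 + 770*I*√2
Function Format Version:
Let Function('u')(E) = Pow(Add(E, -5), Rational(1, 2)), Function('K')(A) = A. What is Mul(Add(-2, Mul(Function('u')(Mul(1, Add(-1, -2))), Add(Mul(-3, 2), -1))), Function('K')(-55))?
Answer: Add(110, Mul(770, I, Pow(2, Rational(1, 2)))) ≈ Add(110.00, Mul(1088.9, I))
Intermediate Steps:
Function('u')(E) = Pow(Add(-5, E), Rational(1, 2))
Mul(Add(-2, Mul(Function('u')(Mul(1, Add(-1, -2))), Add(Mul(-3, 2), -1))), Function('K')(-55)) = Mul(Add(-2, Mul(Pow(Add(-5, Mul(1, Add(-1, -2))), Rational(1, 2)), Add(Mul(-3, 2), -1))), -55) = Mul(Add(-2, Mul(Pow(Add(-5, Mul(1, -3)), Rational(1, 2)), Add(-6, -1))), -55) = Mul(Add(-2, Mul(Pow(Add(-5, -3), Rational(1, 2)), -7)), -55) = Mul(Add(-2, Mul(Pow(-8, Rational(1, 2)), -7)), -55) = Mul(Add(-2, Mul(Mul(2, I, Pow(2, Rational(1, 2))), -7)), -55) = Mul(Add(-2, Mul(-14, I, Pow(2, Rational(1, 2)))), -55) = Add(110, Mul(770, I, Pow(2, Rational(1, 2))))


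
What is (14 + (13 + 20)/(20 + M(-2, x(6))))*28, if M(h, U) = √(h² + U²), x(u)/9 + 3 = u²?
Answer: 1042552/2661 + 28*√88213/2661 ≈ 394.91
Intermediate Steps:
x(u) = -27 + 9*u²
M(h, U) = √(U² + h²)
(14 + (13 + 20)/(20 + M(-2, x(6))))*28 = (14 + (13 + 20)/(20 + √((-27 + 9*6²)² + (-2)²)))*28 = (14 + 33/(20 + √((-27 + 9*36)² + 4)))*28 = (14 + 33/(20 + √((-27 + 324)² + 4)))*28 = (14 + 33/(20 + √(297² + 4)))*28 = (14 + 33/(20 + √(88209 + 4)))*28 = (14 + 33/(20 + √88213))*28 = 392 + 924/(20 + √88213)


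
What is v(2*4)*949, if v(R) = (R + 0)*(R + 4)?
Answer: 91104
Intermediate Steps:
v(R) = R*(4 + R)
v(2*4)*949 = ((2*4)*(4 + 2*4))*949 = (8*(4 + 8))*949 = (8*12)*949 = 96*949 = 91104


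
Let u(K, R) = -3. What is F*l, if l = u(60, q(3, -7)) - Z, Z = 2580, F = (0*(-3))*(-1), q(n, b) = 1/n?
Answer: 0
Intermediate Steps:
F = 0 (F = 0*(-1) = 0)
l = -2583 (l = -3 - 1*2580 = -3 - 2580 = -2583)
F*l = 0*(-2583) = 0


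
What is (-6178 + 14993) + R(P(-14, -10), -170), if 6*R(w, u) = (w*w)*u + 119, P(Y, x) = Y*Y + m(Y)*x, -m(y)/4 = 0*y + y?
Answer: -7490437/2 ≈ -3.7452e+6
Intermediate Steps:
m(y) = -4*y (m(y) = -4*(0*y + y) = -4*(0 + y) = -4*y)
P(Y, x) = Y**2 - 4*Y*x (P(Y, x) = Y*Y + (-4*Y)*x = Y**2 - 4*Y*x)
R(w, u) = 119/6 + u*w**2/6 (R(w, u) = ((w*w)*u + 119)/6 = (w**2*u + 119)/6 = (u*w**2 + 119)/6 = (119 + u*w**2)/6 = 119/6 + u*w**2/6)
(-6178 + 14993) + R(P(-14, -10), -170) = (-6178 + 14993) + (119/6 + (1/6)*(-170)*(-14*(-14 - 4*(-10)))**2) = 8815 + (119/6 + (1/6)*(-170)*(-14*(-14 + 40))**2) = 8815 + (119/6 + (1/6)*(-170)*(-14*26)**2) = 8815 + (119/6 + (1/6)*(-170)*(-364)**2) = 8815 + (119/6 + (1/6)*(-170)*132496) = 8815 + (119/6 - 11262160/3) = 8815 - 7508067/2 = -7490437/2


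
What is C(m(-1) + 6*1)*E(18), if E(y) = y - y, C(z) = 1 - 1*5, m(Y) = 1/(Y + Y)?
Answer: 0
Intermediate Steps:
m(Y) = 1/(2*Y)
C(z) = -4 (C(z) = 1 - 5 = -4)
E(y) = 0
C(m(-1) + 6*1)*E(18) = -4*0 = 0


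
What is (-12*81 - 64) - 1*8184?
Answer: -9220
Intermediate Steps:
(-12*81 - 64) - 1*8184 = (-972 - 64) - 8184 = -1036 - 8184 = -9220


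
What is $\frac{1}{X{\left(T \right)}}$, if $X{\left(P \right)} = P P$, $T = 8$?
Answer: $\frac{1}{64} \approx 0.015625$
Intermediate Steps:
$X{\left(P \right)} = P^{2}$
$\frac{1}{X{\left(T \right)}} = \frac{1}{8^{2}} = \frac{1}{64}$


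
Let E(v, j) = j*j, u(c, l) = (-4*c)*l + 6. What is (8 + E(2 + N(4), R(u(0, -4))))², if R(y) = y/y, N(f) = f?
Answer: 81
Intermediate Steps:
u(c, l) = 6 - 4*c*l (u(c, l) = -4*c*l + 6 = 6 - 4*c*l)
R(y) = 1
E(v, j) = j²
(8 + E(2 + N(4), R(u(0, -4))))² = (8 + 1²)² = (8 + 1)² = 9² = 81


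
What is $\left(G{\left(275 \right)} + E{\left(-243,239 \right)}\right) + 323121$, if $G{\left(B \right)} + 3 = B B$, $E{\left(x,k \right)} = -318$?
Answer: $398425$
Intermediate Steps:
$G{\left(B \right)} = -3 + B^{2}$ ($G{\left(B \right)} = -3 + B B = -3 + B^{2}$)
$\left(G{\left(275 \right)} + E{\left(-243,239 \right)}\right) + 323121 = \left(\left(-3 + 275^{2}\right) - 318\right) + 323121 = \left(\left(-3 + 75625\right) - 318\right) + 323121 = \left(75622 - 318\right) + 323121 = 75304 + 323121 = 398425$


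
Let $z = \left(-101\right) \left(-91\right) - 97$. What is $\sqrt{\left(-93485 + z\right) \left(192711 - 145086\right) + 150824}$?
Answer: $i \sqrt{4018970551} \approx 63395.0 i$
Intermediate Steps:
$z = 9094$ ($z = 9191 - 97 = 9094$)
$\sqrt{\left(-93485 + z\right) \left(192711 - 145086\right) + 150824} = \sqrt{\left(-93485 + 9094\right) \left(192711 - 145086\right) + 150824} = \sqrt{\left(-84391\right) 47625 + 150824} = \sqrt{-4019121375 + 150824} = \sqrt{-4018970551} = i \sqrt{4018970551}$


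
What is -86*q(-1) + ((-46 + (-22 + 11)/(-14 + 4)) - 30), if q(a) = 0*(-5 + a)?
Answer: -749/10 ≈ -74.900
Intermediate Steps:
q(a) = 0
-86*q(-1) + ((-46 + (-22 + 11)/(-14 + 4)) - 30) = -86*0 + ((-46 + (-22 + 11)/(-14 + 4)) - 30) = 0 + ((-46 - 11/(-10)) - 30) = 0 + ((-46 - 11*(-1/10)) - 30) = 0 + ((-46 + 11/10) - 30) = 0 + (-449/10 - 30) = 0 - 749/10 = -749/10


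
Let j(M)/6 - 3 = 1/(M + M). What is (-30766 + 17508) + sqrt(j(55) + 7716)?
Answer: -13258 + 13*sqrt(138435)/55 ≈ -13170.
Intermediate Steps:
j(M) = 18 + 3/M (j(M) = 18 + 6/(M + M) = 18 + 6/((2*M)) = 18 + 6*(1/(2*M)) = 18 + 3/M)
(-30766 + 17508) + sqrt(j(55) + 7716) = (-30766 + 17508) + sqrt((18 + 3/55) + 7716) = -13258 + sqrt((18 + 3*(1/55)) + 7716) = -13258 + sqrt((18 + 3/55) + 7716) = -13258 + sqrt(993/55 + 7716) = -13258 + sqrt(425373/55) = -13258 + 13*sqrt(138435)/55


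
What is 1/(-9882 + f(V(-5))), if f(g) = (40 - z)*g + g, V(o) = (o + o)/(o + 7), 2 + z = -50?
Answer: -1/10347 ≈ -9.6646e-5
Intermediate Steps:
z = -52 (z = -2 - 50 = -52)
V(o) = 2*o/(7 + o) (V(o) = (2*o)/(7 + o) = 2*o/(7 + o))
f(g) = 93*g (f(g) = (40 - 1*(-52))*g + g = (40 + 52)*g + g = 92*g + g = 93*g)
1/(-9882 + f(V(-5))) = 1/(-9882 + 93*(2*(-5)/(7 - 5))) = 1/(-9882 + 93*(2*(-5)/2)) = 1/(-9882 + 93*(2*(-5)*(1/2))) = 1/(-9882 + 93*(-5)) = 1/(-9882 - 465) = 1/(-10347) = -1/10347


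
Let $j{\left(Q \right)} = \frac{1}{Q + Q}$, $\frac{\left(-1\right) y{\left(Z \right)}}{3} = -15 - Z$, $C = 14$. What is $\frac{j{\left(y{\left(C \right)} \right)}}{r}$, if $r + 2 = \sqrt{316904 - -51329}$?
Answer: $\frac{1}{32035923} + \frac{\sqrt{368233}}{64071846} \approx 9.5022 \cdot 10^{-6}$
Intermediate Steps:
$y{\left(Z \right)} = 45 + 3 Z$ ($y{\left(Z \right)} = - 3 \left(-15 - Z\right) = 45 + 3 Z$)
$r = -2 + \sqrt{368233}$ ($r = -2 + \sqrt{316904 - -51329} = -2 + \sqrt{316904 + \left(51408 - 79\right)} = -2 + \sqrt{316904 + 51329} = -2 + \sqrt{368233} \approx 604.82$)
$j{\left(Q \right)} = \frac{1}{2 Q}$
$\frac{j{\left(y{\left(C \right)} \right)}}{r} = \frac{\frac{1}{2} \frac{1}{45 + 3 \cdot 14}}{-2 + \sqrt{368233}} = \frac{\frac{1}{2} \frac{1}{45 + 42}}{-2 + \sqrt{368233}} = \frac{\frac{1}{2} \cdot \frac{1}{87}}{-2 + \sqrt{368233}} = \frac{1}{174 \left(-2 + \sqrt{368233}\right)}$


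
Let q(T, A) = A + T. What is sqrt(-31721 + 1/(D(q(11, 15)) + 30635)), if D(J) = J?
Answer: 2*I*sqrt(7455203600095)/30661 ≈ 178.1*I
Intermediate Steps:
sqrt(-31721 + 1/(D(q(11, 15)) + 30635)) = sqrt(-31721 + 1/((15 + 11) + 30635)) = sqrt(-31721 + 1/(26 + 30635)) = sqrt(-31721 + 1/30661) = sqrt(-972597580/30661) = 2*I*sqrt(7455203600095)/30661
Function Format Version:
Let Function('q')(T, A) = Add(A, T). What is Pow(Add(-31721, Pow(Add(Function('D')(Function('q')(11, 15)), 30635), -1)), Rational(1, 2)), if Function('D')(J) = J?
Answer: Mul(Rational(2, 30661), I, Pow(7455203600095, Rational(1, 2))) ≈ Mul(178.10, I)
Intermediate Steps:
Pow(Add(-31721, Pow(Add(Function('D')(Function('q')(11, 15)), 30635), -1)), Rational(1, 2)) = Pow(Add(-31721, Pow(Add(Add(15, 11), 30635), -1)), Rational(1, 2)) = Pow(Add(-31721, Pow(Add(26, 30635), -1)), Rational(1, 2)) = Pow(Add(-31721, Pow(30661, -1)), Rational(1, 2)) = Pow(Add(-31721, Rational(1, 30661)), Rational(1, 2)) = Pow(Rational(-972597580, 30661), Rational(1, 2)) = Mul(Rational(2, 30661), I, Pow(7455203600095, Rational(1, 2)))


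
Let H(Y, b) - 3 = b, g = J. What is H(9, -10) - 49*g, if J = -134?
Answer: 6559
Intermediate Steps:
g = -134
H(Y, b) = 3 + b
H(9, -10) - 49*g = (3 - 10) - 49*(-134) = -7 + 6566 = 6559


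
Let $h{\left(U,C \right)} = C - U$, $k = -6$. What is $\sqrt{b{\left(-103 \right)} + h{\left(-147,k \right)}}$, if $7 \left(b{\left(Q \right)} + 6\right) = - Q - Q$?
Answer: $\frac{\sqrt{8057}}{7} \approx 12.823$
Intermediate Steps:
$b{\left(Q \right)} = -6 - \frac{2 Q}{7}$ ($b{\left(Q \right)} = -6 + \frac{- Q - Q}{7} = -6 + \frac{\left(-2\right) Q}{7} = -6 - \frac{2 Q}{7}$)
$\sqrt{b{\left(-103 \right)} + h{\left(-147,k \right)}} = \sqrt{\left(-6 - - \frac{206}{7}\right) - -141} = \sqrt{\left(-6 + \frac{206}{7}\right) + \left(-6 + 147\right)} = \sqrt{\frac{164}{7} + 141} = \sqrt{\frac{1151}{7}} = \frac{\sqrt{8057}}{7}$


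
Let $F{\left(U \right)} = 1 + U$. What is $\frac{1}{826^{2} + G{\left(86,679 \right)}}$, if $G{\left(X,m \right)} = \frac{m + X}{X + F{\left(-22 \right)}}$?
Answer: $\frac{13}{8869741} \approx 1.4657 \cdot 10^{-6}$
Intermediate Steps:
$G{\left(X,m \right)} = \frac{X + m}{-21 + X}$ ($G{\left(X,m \right)} = \frac{m + X}{X + \left(1 - 22\right)} = \frac{X + m}{X - 21} = \frac{X + m}{-21 + X}$)
$\frac{1}{826^{2} + G{\left(86,679 \right)}} = \frac{1}{826^{2} + \frac{86 + 679}{-21 + 86}} = \frac{1}{682276 + \frac{1}{65} \cdot 765} = \frac{1}{682276 + \frac{153}{13}} = \frac{1}{\frac{8869741}{13}} = \frac{13}{8869741}$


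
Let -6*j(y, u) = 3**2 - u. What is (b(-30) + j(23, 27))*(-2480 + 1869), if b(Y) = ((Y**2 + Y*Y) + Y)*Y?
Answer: 32442267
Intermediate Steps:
j(y, u) = -3/2 + u/6 (j(y, u) = -(3**2 - u)/6 = -(9 - u)/6 = -3/2 + u/6)
b(Y) = Y*(Y + 2*Y**2) (b(Y) = ((Y**2 + Y**2) + Y)*Y = (2*Y**2 + Y)*Y = (Y + 2*Y**2)*Y = Y*(Y + 2*Y**2))
(b(-30) + j(23, 27))*(-2480 + 1869) = ((-30)**2*(1 + 2*(-30)) + (-3/2 + (1/6)*27))*(-2480 + 1869) = (900*(1 - 60) + (-3/2 + 9/2))*(-611) = (900*(-59) + 3)*(-611) = (-53100 + 3)*(-611) = -53097*(-611) = 32442267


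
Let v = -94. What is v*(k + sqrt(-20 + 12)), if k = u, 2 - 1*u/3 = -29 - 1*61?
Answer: -25944 - 188*I*sqrt(2) ≈ -25944.0 - 265.87*I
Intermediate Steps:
u = 276 (u = 6 - 3*(-29 - 1*61) = 6 - 3*(-29 - 61) = 6 - 3*(-90) = 6 + 270 = 276)
k = 276
v*(k + sqrt(-20 + 12)) = -94*(276 + sqrt(-20 + 12)) = -94*(276 + sqrt(-8)) = -94*(276 + 2*I*sqrt(2)) = -25944 - 188*I*sqrt(2)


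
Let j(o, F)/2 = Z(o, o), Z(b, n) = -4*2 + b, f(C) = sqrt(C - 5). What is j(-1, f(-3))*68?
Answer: -1224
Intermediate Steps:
f(C) = sqrt(-5 + C)
Z(b, n) = -8 + b
j(o, F) = -16 + 2*o (j(o, F) = 2*(-8 + o) = -16 + 2*o)
j(-1, f(-3))*68 = (-16 + 2*(-1))*68 = (-16 - 2)*68 = -18*68 = -1224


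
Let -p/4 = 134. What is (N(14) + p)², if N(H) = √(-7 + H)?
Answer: (536 - √7)² ≈ 2.8447e+5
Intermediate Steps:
p = -536 (p = -4*134 = -536)
(N(14) + p)² = (√(-7 + 14) - 536)² = (√7 - 536)² = (-536 + √7)²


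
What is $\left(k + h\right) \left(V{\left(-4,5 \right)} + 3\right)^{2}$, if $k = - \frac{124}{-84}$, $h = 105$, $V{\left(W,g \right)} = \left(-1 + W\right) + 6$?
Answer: $\frac{35776}{21} \approx 1703.6$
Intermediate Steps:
$V{\left(W,g \right)} = 5 + W$
$k = \frac{31}{21}$ ($k = \left(-124\right) \left(- \frac{1}{84}\right) = \frac{31}{21} \approx 1.4762$)
$\left(k + h\right) \left(V{\left(-4,5 \right)} + 3\right)^{2} = \left(\frac{31}{21} + 105\right) \left(\left(5 - 4\right) + 3\right)^{2} = \frac{2236 \left(1 + 3\right)^{2}}{21} = \frac{2236 \cdot 4^{2}}{21} = \frac{2236}{21} \cdot 16 = \frac{35776}{21}$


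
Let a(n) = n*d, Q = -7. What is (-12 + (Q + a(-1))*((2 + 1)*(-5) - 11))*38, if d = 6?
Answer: 12388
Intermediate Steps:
a(n) = 6*n (a(n) = n*6 = 6*n)
(-12 + (Q + a(-1))*((2 + 1)*(-5) - 11))*38 = (-12 + (-7 + 6*(-1))*((2 + 1)*(-5) - 11))*38 = (-12 + (-7 - 6)*(3*(-5) - 11))*38 = (-12 - 13*(-15 - 11))*38 = (-12 - 13*(-26))*38 = (-12 + 338)*38 = 326*38 = 12388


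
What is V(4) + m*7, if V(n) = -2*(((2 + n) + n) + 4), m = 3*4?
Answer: 56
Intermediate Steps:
m = 12
V(n) = -12 - 4*n (V(n) = -2*((2 + 2*n) + 4) = -2*(6 + 2*n) = -12 - 4*n)
V(4) + m*7 = (-12 - 4*4) + 12*7 = (-12 - 16) + 84 = -28 + 84 = 56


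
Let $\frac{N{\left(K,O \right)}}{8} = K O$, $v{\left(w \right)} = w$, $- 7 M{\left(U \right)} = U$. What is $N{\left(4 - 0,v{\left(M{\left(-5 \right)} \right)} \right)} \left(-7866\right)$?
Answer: $- \frac{1258560}{7} \approx -1.7979 \cdot 10^{5}$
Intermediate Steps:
$M{\left(U \right)} = - \frac{U}{7}$
$N{\left(K,O \right)} = 8 K O$
$N{\left(4 - 0,v{\left(M{\left(-5 \right)} \right)} \right)} \left(-7866\right) = 8 \left(4 - 0\right) \left(\left(- \frac{1}{7}\right) \left(-5\right)\right) \left(-7866\right) = 8 \left(4 + 0\right) \frac{5}{7} \left(-7866\right) = 8 \cdot 4 \cdot \frac{5}{7} \left(-7866\right) = \frac{160}{7} \left(-7866\right) = - \frac{1258560}{7}$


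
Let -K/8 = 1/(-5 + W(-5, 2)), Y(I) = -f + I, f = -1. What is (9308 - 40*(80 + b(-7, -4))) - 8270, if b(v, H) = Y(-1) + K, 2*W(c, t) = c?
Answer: -6614/3 ≈ -2204.7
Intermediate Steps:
W(c, t) = c/2
Y(I) = 1 + I (Y(I) = -1*(-1) + I = 1 + I)
K = 16/15 (K = -8/(-5 + (½)*(-5)) = -8/(-5 - 5/2) = -8/(-15/2) = -8*(-2/15) = 16/15 ≈ 1.0667)
b(v, H) = 16/15 (b(v, H) = (1 - 1) + 16/15 = 0 + 16/15 = 16/15)
(9308 - 40*(80 + b(-7, -4))) - 8270 = (9308 - 40*(80 + 16/15)) - 8270 = (9308 - 40*1216/15) - 8270 = (9308 - 9728/3) - 8270 = 18196/3 - 8270 = -6614/3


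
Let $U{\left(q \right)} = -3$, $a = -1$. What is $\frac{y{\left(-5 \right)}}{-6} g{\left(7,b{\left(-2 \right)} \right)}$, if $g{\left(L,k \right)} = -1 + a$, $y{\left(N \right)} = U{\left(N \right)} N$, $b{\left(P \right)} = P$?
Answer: $5$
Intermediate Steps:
$y{\left(N \right)} = - 3 N$
$g{\left(L,k \right)} = -2$ ($g{\left(L,k \right)} = -1 - 1 = -2$)
$\frac{y{\left(-5 \right)}}{-6} g{\left(7,b{\left(-2 \right)} \right)} = \frac{\left(-3\right) \left(-5\right)}{-6} \left(-2\right) = 15 \left(- \frac{1}{6}\right) \left(-2\right) = \left(- \frac{5}{2}\right) \left(-2\right) = 5$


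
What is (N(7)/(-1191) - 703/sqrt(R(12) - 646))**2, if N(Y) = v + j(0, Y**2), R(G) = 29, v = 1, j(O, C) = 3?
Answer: (-2468 + 837273*I*sqrt(617))**2/540000113409 ≈ -800.99 - 0.1901*I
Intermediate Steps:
N(Y) = 4 (N(Y) = 1 + 3 = 4)
(N(7)/(-1191) - 703/sqrt(R(12) - 646))**2 = (4/(-1191) - 703/sqrt(29 - 646))**2 = (4*(-1/1191) - 703*(-I*sqrt(617)/617))**2 = (-4/1191 - 703*(-I*sqrt(617)/617))**2 = (-4/1191 - (-703)*I*sqrt(617)/617)**2 = (-4/1191 + 703*I*sqrt(617)/617)**2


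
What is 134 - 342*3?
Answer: -892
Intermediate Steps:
134 - 342*3 = 134 - 57*18 = 134 - 1026 = -892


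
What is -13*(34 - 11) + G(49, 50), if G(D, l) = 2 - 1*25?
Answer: -322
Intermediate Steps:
G(D, l) = -23 (G(D, l) = 2 - 25 = -23)
-13*(34 - 11) + G(49, 50) = -13*(34 - 11) - 23 = -13*23 - 23 = -299 - 23 = -322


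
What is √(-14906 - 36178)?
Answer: 6*I*√1419 ≈ 226.02*I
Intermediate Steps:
√(-14906 - 36178) = √(-51084) = 6*I*√1419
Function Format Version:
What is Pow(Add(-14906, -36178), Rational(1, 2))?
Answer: Mul(6, I, Pow(1419, Rational(1, 2))) ≈ Mul(226.02, I)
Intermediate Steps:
Pow(Add(-14906, -36178), Rational(1, 2)) = Pow(-51084, Rational(1, 2)) = Mul(6, I, Pow(1419, Rational(1, 2)))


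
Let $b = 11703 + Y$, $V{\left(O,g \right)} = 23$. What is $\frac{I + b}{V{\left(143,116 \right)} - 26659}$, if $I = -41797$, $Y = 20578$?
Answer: $\frac{2379}{6659} \approx 0.35726$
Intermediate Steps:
$b = 32281$ ($b = 11703 + 20578 = 32281$)
$\frac{I + b}{V{\left(143,116 \right)} - 26659} = \frac{-41797 + 32281}{23 - 26659} = - \frac{9516}{-26636} = \left(-9516\right) \left(- \frac{1}{26636}\right) = \frac{2379}{6659}$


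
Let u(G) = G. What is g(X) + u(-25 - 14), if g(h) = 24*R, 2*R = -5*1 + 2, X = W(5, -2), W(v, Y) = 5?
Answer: -75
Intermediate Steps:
X = 5
R = -3/2 (R = (-5*1 + 2)/2 = (-5 + 2)/2 = (½)*(-3) = -3/2 ≈ -1.5000)
g(h) = -36 (g(h) = 24*(-3/2) = -36)
g(X) + u(-25 - 14) = -36 + (-25 - 14) = -36 - 39 = -75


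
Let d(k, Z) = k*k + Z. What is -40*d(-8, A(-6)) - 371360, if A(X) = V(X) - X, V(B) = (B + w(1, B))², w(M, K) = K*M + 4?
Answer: -376720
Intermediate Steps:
w(M, K) = 4 + K*M
V(B) = (4 + 2*B)² (V(B) = (B + (4 + B*1))² = (B + (4 + B))² = (4 + 2*B)²)
A(X) = -X + 4*(2 + X)² (A(X) = 4*(2 + X)² - X = -X + 4*(2 + X)²)
d(k, Z) = Z + k² (d(k, Z) = k² + Z = Z + k²)
-40*d(-8, A(-6)) - 371360 = -40*((-1*(-6) + 4*(2 - 6)²) + (-8)²) - 371360 = -40*((6 + 4*(-4)²) + 64) - 371360 = -40*((6 + 4*16) + 64) - 371360 = -40*((6 + 64) + 64) - 371360 = -40*(70 + 64) - 371360 = -40*134 - 371360 = -5360 - 371360 = -376720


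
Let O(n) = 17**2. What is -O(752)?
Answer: -289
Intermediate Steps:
O(n) = 289
-O(752) = -1*289 = -289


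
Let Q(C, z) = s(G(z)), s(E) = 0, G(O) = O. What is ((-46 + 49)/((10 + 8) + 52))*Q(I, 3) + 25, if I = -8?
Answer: 25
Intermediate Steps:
Q(C, z) = 0
((-46 + 49)/((10 + 8) + 52))*Q(I, 3) + 25 = ((-46 + 49)/((10 + 8) + 52))*0 + 25 = (3/(18 + 52))*0 + 25 = (3/70)*0 + 25 = 0 + 25 = 25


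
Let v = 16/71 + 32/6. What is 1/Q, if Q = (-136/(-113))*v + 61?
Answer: 24069/1629233 ≈ 0.014773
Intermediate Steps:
v = 1184/213 (v = 16*(1/71) + 32*(1/6) = 16/71 + 16/3 = 1184/213 ≈ 5.5587)
Q = 1629233/24069 (Q = -136/(-113)*(1184/213) + 61 = -136*(-1/113)*(1184/213) + 61 = (136/113)*(1184/213) + 61 = 161024/24069 + 61 = 1629233/24069 ≈ 67.690)
1/Q = 1/(1629233/24069) = 24069/1629233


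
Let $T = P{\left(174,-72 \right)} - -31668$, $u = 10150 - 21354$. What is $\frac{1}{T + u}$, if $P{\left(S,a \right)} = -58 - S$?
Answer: $\frac{1}{20232} \approx 4.9427 \cdot 10^{-5}$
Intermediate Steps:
$u = -11204$
$T = 31436$ ($T = \left(-58 - 174\right) - -31668 = \left(-58 - 174\right) + 31668 = -232 + 31668 = 31436$)
$\frac{1}{T + u} = \frac{1}{31436 - 11204} = \frac{1}{20232}$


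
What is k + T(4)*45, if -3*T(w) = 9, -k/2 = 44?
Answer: -223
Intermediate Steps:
k = -88 (k = -2*44 = -88)
T(w) = -3 (T(w) = -⅓*9 = -3)
k + T(4)*45 = -88 - 3*45 = -88 - 135 = -223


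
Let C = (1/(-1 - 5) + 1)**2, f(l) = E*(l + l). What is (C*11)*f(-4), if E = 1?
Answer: -550/9 ≈ -61.111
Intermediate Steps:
f(l) = 2*l (f(l) = 1*(l + l) = 1*(2*l) = 2*l)
C = 25/36 (C = (1/(-6) + 1)**2 = (-1/6 + 1)**2 = (5/6)**2 = 25/36 ≈ 0.69444)
(C*11)*f(-4) = ((25/36)*11)*(2*(-4)) = (275/36)*(-8) = -550/9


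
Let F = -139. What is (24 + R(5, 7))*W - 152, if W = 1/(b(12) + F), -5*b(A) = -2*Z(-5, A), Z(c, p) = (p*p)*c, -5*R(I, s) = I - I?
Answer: -64928/427 ≈ -152.06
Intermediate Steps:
R(I, s) = 0 (R(I, s) = -(I - I)/5 = -⅕*0 = 0)
Z(c, p) = c*p² (Z(c, p) = p²*c = c*p²)
b(A) = -2*A² (b(A) = -(-2)*(-5*A²)/5 = -2*A²)
W = -1/427 (W = 1/(-2*12² - 139) = 1/(-2*144 - 139) = 1/(-288 - 139) = 1/(-427) = -1/427 ≈ -0.0023419)
(24 + R(5, 7))*W - 152 = (24 + 0)*(-1/427) - 152 = 24*(-1/427) - 152 = -24/427 - 152 = -64928/427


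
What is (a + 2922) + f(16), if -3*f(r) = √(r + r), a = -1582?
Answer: 1340 - 4*√2/3 ≈ 1338.1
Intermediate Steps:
f(r) = -√2*√r/3 (f(r) = -√(r + r)/3 = -√2*√r/3)
(a + 2922) + f(16) = (-1582 + 2922) - √2*√16/3 = 1340 - ⅓*√2*4 = 1340 - 4*√2/3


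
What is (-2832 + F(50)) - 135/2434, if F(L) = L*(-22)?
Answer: -9570623/2434 ≈ -3932.1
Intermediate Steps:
F(L) = -22*L
(-2832 + F(50)) - 135/2434 = (-2832 - 22*50) - 135/2434 = (-2832 - 1100) - 135*1/2434 = -3932 - 135/2434 = -9570623/2434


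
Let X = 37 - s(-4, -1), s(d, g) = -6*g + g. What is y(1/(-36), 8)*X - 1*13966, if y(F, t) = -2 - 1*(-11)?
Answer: -13678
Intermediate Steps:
s(d, g) = -5*g
y(F, t) = 9 (y(F, t) = -2 + 11 = 9)
X = 32 (X = 37 - (-5)*(-1) = 37 - 1*5 = 37 - 5 = 32)
y(1/(-36), 8)*X - 1*13966 = 9*32 - 1*13966 = 288 - 13966 = -13678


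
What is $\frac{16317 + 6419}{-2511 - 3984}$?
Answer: $- \frac{22736}{6495} \approx -3.5005$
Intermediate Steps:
$\frac{16317 + 6419}{-2511 - 3984} = \frac{22736}{-6495} = 22736 \left(- \frac{1}{6495}\right) = - \frac{22736}{6495}$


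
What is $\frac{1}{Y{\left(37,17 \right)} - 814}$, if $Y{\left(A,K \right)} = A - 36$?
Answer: $- \frac{1}{813} \approx -0.00123$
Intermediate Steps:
$Y{\left(A,K \right)} = -36 + A$
$\frac{1}{Y{\left(37,17 \right)} - 814} = \frac{1}{\left(-36 + 37\right) - 814} = \frac{1}{1 - 814} = \frac{1}{-813} = - \frac{1}{813}$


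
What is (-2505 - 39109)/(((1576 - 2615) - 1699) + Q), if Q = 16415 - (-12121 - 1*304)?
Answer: -20807/13051 ≈ -1.5943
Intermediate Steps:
Q = 28840 (Q = 16415 - (-12121 - 304) = 16415 - 1*(-12425) = 16415 + 12425 = 28840)
(-2505 - 39109)/(((1576 - 2615) - 1699) + Q) = (-2505 - 39109)/(((1576 - 2615) - 1699) + 28840) = -41614/((-1039 - 1699) + 28840) = -41614/(-2738 + 28840) = -41614/26102 = -41614*1/26102 = -20807/13051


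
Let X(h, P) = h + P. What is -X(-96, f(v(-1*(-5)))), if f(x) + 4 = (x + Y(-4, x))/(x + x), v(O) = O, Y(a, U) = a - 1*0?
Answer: 999/10 ≈ 99.900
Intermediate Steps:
Y(a, U) = a (Y(a, U) = a + 0 = a)
f(x) = -4 + (-4 + x)/(2*x) (f(x) = -4 + (x - 4)/(x + x) = -4 + (-4 + x)/((2*x)) = -4 + (-4 + x)*(1/(2*x)) = -4 + (-4 + x)/(2*x))
X(h, P) = P + h
-X(-96, f(v(-1*(-5)))) = -((-7/2 - 2/((-1*(-5)))) - 96) = -((-7/2 - 2/5) - 96) = -(-39/10 - 96) = -1*(-999/10) = 999/10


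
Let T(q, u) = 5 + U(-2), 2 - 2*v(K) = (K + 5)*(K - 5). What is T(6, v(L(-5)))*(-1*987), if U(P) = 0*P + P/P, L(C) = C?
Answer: -5922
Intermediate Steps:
v(K) = 1 - (-5 + K)*(5 + K)/2 (v(K) = 1 - (K + 5)*(K - 5)/2 = 1 - (5 + K)*(-5 + K)/2 = 1 - (-5 + K)*(5 + K)/2)
U(P) = 1 (U(P) = 0 + 1 = 1)
T(q, u) = 6 (T(q, u) = 5 + 1 = 6)
T(6, v(L(-5)))*(-1*987) = 6*(-1*987) = 6*(-987) = -5922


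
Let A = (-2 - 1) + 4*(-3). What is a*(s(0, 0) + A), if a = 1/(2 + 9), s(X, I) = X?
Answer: -15/11 ≈ -1.3636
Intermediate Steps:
A = -15 (A = -3 - 12 = -15)
a = 1/11 ≈ 0.090909
a*(s(0, 0) + A) = (0 - 15)/11 = (1/11)*(-15) = -15/11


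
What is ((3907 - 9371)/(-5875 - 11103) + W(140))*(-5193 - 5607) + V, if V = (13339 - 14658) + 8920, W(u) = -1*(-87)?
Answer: -7941245111/8489 ≈ -9.3548e+5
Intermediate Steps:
W(u) = 87
V = 7601 (V = -1319 + 8920 = 7601)
((3907 - 9371)/(-5875 - 11103) + W(140))*(-5193 - 5607) + V = ((3907 - 9371)/(-5875 - 11103) + 87)*(-5193 - 5607) + 7601 = (-5464/(-16978) + 87)*(-10800) + 7601 = (-5464*(-1/16978) + 87)*(-10800) + 7601 = (2732/8489 + 87)*(-10800) + 7601 = (741275/8489)*(-10800) + 7601 = -8005770000/8489 + 7601 = -7941245111/8489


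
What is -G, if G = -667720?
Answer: 667720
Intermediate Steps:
-G = -1*(-667720) = 667720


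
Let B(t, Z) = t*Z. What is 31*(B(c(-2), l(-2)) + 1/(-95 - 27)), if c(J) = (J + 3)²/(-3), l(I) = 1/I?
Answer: 899/183 ≈ 4.9126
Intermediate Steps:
l(I) = 1/I
c(J) = -(3 + J)²/3 (c(J) = (3 + J)²*(-⅓) = -(3 + J)²/3)
B(t, Z) = Z*t
31*(B(c(-2), l(-2)) + 1/(-95 - 27)) = 31*((-(3 - 2)²/3)/(-2) + 1/(-95 - 27)) = 31*(-(-1)*1²/6 + 1/(-122)) = 31*(-(-1)/6 - 1/122) = 31*(-½*(-⅓) - 1/122) = 31*(⅙ - 1/122) = 31*(29/183) = 899/183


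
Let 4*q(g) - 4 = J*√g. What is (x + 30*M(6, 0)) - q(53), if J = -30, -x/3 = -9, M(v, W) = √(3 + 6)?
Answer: 116 + 15*√53/2 ≈ 170.60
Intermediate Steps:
M(v, W) = 3 (M(v, W) = √9 = 3)
x = 27 (x = -3*(-9) = 27)
q(g) = 1 - 15*√g/2 (q(g) = 1 + (-30*√g)/4 = 1 - 15*√g/2)
(x + 30*M(6, 0)) - q(53) = (27 + 30*3) - (1 - 15*√53/2) = (27 + 90) + (-1 + 15*√53/2) = 117 + (-1 + 15*√53/2) = 116 + 15*√53/2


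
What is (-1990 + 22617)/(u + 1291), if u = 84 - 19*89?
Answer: -20627/316 ≈ -65.275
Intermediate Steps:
u = -1607 (u = 84 - 1691 = -1607)
(-1990 + 22617)/(u + 1291) = (-1990 + 22617)/(-1607 + 1291) = 20627/(-316) = 20627*(-1/316) = -20627/316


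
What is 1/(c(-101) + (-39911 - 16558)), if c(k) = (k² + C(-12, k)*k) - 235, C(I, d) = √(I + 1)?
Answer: I/(-46503*I + 101*√11) ≈ -2.1503e-5 + 1.5489e-7*I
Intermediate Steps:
C(I, d) = √(1 + I)
c(k) = -235 + k² + I*k*√11 (c(k) = (k² + √(1 - 12)*k) - 235 = (k² + √(-11)*k) - 235 = (k² + (I*√11)*k) - 235 = (k² + I*k*√11) - 235 = -235 + k² + I*k*√11)
1/(c(-101) + (-39911 - 16558)) = 1/((-235 + (-101)² + I*(-101)*√11) + (-39911 - 16558)) = 1/((-235 + 10201 - 101*I*√11) - 56469) = 1/((9966 - 101*I*√11) - 56469) = 1/(-46503 - 101*I*√11)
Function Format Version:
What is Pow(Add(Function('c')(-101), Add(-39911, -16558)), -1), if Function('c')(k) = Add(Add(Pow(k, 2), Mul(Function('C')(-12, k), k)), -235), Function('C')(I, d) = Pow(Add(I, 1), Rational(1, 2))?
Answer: Mul(I, Pow(Add(Mul(-46503, I), Mul(101, Pow(11, Rational(1, 2)))), -1)) ≈ Add(-2.1503e-5, Mul(1.5489e-7, I))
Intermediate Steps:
Function('C')(I, d) = Pow(Add(1, I), Rational(1, 2))
Function('c')(k) = Add(-235, Pow(k, 2), Mul(I, k, Pow(11, Rational(1, 2)))) (Function('c')(k) = Add(Add(Pow(k, 2), Mul(Pow(Add(1, -12), Rational(1, 2)), k)), -235) = Add(Add(Pow(k, 2), Mul(Pow(-11, Rational(1, 2)), k)), -235) = Add(Add(Pow(k, 2), Mul(Mul(I, Pow(11, Rational(1, 2))), k)), -235) = Add(Add(Pow(k, 2), Mul(I, k, Pow(11, Rational(1, 2)))), -235) = Add(-235, Pow(k, 2), Mul(I, k, Pow(11, Rational(1, 2)))))
Pow(Add(Function('c')(-101), Add(-39911, -16558)), -1) = Pow(Add(Add(-235, Pow(-101, 2), Mul(I, -101, Pow(11, Rational(1, 2)))), Add(-39911, -16558)), -1) = Pow(Add(Add(-235, 10201, Mul(-101, I, Pow(11, Rational(1, 2)))), -56469), -1) = Pow(Add(Add(9966, Mul(-101, I, Pow(11, Rational(1, 2)))), -56469), -1) = Pow(Add(-46503, Mul(-101, I, Pow(11, Rational(1, 2)))), -1)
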